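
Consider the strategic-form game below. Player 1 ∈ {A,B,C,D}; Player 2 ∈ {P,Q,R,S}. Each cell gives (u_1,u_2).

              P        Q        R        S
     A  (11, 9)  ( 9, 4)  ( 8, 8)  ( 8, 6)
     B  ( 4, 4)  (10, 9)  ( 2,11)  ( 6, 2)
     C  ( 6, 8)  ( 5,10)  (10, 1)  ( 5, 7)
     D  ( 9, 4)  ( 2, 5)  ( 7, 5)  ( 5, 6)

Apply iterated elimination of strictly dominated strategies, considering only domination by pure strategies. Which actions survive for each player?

Remaining: P1:{A,B,C} P2:{P,Q,R}

P1 drop D (A beats it: P:11>9 Q:9>2 R:8>7 S:8>5)
P2 drop S (P beats it: A:9>6 B:4>2 C:8>7)
P1→{A,B,C} P2→{P,Q,R}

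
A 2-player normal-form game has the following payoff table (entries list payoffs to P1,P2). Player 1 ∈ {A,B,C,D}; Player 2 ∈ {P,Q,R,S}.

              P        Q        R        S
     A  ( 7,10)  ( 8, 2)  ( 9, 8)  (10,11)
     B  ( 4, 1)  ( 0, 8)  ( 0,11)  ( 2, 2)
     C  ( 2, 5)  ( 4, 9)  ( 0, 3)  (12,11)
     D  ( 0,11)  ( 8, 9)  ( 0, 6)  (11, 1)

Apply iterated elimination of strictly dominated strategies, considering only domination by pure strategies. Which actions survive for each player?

IESDS → P1:{A,C,D} P2:{P,Q,S}

P1 drop B (A beats it: P:7>4 Q:8>0 R:9>0 S:10>2)
P2 drop R (P beats it: A:10>8 C:5>3 D:11>6)
P1→{A,C,D} P2→{P,Q,S}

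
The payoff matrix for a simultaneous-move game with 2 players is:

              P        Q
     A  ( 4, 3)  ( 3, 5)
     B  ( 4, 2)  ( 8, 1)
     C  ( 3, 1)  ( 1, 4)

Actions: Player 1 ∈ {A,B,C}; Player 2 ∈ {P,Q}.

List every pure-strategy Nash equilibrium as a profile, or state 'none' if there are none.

(A,P): not NE [P2→Q gives 5>3]
(A,Q): not NE [P1→B gives 8>3]
(B,P): NE
(B,Q): not NE [P2→P gives 2>1]
(C,P): not NE [P1→B gives 4>3; P2→Q gives 4>1]
(C,Q): not NE [P1→B gives 8>1]

Nash profiles: (B,P)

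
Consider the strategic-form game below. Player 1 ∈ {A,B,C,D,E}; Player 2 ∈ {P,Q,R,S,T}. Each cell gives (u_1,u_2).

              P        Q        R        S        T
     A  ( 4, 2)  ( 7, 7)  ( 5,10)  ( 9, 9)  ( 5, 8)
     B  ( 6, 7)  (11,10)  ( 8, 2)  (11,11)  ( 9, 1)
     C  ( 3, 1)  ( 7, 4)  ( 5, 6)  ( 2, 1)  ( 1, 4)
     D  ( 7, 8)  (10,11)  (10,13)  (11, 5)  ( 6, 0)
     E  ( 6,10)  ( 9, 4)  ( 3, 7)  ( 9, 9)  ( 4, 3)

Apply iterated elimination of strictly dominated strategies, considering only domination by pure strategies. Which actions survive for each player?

P1 drop A (B beats it: P:6>4 Q:11>7 R:8>5 S:11>9 T:9>5)
P1 drop C (B beats it: P:6>3 Q:11>7 R:8>5 S:11>2 T:9>1)
P1 drop E (D beats it: P:7>6 Q:10>9 R:10>3 S:11>9 T:6>4)
P2 drop P (Q beats it: B:10>7 D:11>8)
P2 drop T (Q beats it: B:10>1 D:11>0)
P1→{B,D} P2→{Q,R,S}

Remaining: P1:{B,D} P2:{Q,R,S}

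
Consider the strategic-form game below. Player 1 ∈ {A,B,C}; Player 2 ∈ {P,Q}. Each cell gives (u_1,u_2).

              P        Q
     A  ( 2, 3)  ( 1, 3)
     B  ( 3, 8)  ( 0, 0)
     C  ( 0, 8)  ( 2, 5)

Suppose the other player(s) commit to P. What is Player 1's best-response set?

u_1(A vs P) = 2
u_1(B vs P) = 3
u_1(C vs P) = 0
max payoff 3 at {B}

P1 best: {B}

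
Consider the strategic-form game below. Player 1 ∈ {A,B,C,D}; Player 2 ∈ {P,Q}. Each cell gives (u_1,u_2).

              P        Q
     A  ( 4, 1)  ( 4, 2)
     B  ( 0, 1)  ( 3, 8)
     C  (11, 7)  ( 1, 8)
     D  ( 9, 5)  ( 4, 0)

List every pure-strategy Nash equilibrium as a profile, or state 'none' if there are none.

NE set: (A,Q)

(A,P): not NE [P1→C gives 11>4; P2→Q gives 2>1]
(A,Q): NE
(B,P): not NE [P1→C gives 11>0; P2→Q gives 8>1]
(B,Q): not NE [P1→D gives 4>3]
(C,P): not NE [P2→Q gives 8>7]
(C,Q): not NE [P1→D gives 4>1]
(D,P): not NE [P1→C gives 11>9]
(D,Q): not NE [P2→P gives 5>0]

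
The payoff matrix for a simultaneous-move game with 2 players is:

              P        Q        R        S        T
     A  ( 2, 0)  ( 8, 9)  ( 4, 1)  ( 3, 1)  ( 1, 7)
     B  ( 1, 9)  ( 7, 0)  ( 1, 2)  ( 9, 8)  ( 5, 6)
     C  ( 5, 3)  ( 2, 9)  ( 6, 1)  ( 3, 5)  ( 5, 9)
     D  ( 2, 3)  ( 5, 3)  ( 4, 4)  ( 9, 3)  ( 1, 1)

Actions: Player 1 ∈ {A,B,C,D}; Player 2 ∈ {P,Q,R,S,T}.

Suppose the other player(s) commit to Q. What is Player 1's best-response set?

argmax u_1 = {A}

u_1(A vs Q) = 8
u_1(B vs Q) = 7
u_1(C vs Q) = 2
u_1(D vs Q) = 5
max payoff 8 at {A}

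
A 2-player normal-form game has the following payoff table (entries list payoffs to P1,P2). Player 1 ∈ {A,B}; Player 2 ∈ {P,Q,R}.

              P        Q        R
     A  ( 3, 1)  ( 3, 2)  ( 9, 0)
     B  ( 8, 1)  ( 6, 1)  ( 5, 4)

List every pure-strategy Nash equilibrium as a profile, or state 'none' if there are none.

PSNE: ∅

(A,P): not NE [P1→B gives 8>3; P2→Q gives 2>1]
(A,Q): not NE [P1→B gives 6>3]
(A,R): not NE [P2→Q gives 2>0]
(B,P): not NE [P2→R gives 4>1]
(B,Q): not NE [P2→R gives 4>1]
(B,R): not NE [P1→A gives 9>5]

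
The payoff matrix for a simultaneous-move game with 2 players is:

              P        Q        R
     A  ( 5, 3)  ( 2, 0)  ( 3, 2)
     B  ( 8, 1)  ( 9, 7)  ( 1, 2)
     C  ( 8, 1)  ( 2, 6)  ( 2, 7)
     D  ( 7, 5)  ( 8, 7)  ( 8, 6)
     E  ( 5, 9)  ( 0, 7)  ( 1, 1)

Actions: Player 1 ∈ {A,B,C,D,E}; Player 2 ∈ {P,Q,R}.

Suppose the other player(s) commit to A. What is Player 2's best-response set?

u_2(P vs A) = 3
u_2(Q vs A) = 0
u_2(R vs A) = 2
max payoff 3 at {P}

P2 best: {P}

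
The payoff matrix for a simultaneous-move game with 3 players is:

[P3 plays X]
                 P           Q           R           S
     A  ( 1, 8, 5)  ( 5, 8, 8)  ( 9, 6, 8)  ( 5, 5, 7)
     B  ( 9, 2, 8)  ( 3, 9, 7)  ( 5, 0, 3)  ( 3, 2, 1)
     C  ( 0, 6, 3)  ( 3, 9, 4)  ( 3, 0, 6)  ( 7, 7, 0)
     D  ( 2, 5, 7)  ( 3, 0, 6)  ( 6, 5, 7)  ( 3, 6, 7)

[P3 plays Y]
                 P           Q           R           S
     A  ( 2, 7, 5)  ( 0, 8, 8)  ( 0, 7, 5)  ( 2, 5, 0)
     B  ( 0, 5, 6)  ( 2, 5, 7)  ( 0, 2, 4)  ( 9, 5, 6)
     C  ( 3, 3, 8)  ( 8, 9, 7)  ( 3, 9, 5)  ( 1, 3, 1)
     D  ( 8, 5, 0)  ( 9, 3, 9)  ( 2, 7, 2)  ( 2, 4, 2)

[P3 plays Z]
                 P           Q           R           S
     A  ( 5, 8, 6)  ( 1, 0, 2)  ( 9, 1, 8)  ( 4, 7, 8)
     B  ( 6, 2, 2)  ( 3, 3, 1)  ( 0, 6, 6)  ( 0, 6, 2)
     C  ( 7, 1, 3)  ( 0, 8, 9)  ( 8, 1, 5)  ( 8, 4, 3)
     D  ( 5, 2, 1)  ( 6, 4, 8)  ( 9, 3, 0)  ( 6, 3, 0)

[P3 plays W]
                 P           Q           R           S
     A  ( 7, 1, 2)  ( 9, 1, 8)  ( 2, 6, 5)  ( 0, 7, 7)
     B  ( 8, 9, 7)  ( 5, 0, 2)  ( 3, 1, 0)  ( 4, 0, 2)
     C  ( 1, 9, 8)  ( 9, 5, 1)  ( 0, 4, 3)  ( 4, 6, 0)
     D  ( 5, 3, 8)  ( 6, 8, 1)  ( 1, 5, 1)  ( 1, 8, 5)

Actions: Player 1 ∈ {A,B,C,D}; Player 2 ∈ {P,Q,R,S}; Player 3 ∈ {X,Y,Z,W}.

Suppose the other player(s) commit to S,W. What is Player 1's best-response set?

u_1(A vs S,W) = 0
u_1(B vs S,W) = 4
u_1(C vs S,W) = 4
u_1(D vs S,W) = 1
max payoff 4 at {B,C}

P1 best: {B,C}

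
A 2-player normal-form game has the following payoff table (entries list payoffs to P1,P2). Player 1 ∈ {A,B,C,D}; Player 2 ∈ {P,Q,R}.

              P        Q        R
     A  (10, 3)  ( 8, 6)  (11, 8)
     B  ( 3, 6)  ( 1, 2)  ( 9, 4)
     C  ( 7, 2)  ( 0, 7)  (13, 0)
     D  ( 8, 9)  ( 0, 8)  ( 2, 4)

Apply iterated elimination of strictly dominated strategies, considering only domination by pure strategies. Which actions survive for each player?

IESDS → P1:{A,C} P2:{Q,R}

P1 drop B (A beats it: P:10>3 Q:8>1 R:11>9)
P1 drop D (A beats it: P:10>8 Q:8>0 R:11>2)
P2 drop P (Q beats it: A:6>3 C:7>2)
P1→{A,C} P2→{Q,R}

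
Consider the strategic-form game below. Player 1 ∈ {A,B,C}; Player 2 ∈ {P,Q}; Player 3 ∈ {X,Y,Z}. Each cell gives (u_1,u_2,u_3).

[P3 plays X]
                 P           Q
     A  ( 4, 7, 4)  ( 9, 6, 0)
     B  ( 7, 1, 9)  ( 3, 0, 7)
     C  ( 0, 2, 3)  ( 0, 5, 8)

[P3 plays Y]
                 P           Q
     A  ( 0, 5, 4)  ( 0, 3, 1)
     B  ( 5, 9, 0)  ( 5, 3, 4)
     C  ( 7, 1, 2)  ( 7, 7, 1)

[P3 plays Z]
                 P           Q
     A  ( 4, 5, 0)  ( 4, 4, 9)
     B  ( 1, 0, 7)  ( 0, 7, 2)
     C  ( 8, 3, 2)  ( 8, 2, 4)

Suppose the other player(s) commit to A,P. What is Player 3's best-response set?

u_3(X vs A,P) = 4
u_3(Y vs A,P) = 4
u_3(Z vs A,P) = 0
max payoff 4 at {X,Y}

argmax u_3 = {X,Y}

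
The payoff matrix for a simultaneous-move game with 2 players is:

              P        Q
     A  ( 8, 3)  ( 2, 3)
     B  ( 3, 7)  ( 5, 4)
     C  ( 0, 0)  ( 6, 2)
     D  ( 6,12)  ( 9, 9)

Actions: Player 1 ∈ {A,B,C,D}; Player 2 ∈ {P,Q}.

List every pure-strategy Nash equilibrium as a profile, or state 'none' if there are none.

(A,P): NE
(A,Q): not NE [P1→D gives 9>2]
(B,P): not NE [P1→A gives 8>3]
(B,Q): not NE [P1→D gives 9>5; P2→P gives 7>4]
(C,P): not NE [P1→A gives 8>0; P2→Q gives 2>0]
(C,Q): not NE [P1→D gives 9>6]
(D,P): not NE [P1→A gives 8>6]
(D,Q): not NE [P2→P gives 12>9]

PSNE = {(A,P)}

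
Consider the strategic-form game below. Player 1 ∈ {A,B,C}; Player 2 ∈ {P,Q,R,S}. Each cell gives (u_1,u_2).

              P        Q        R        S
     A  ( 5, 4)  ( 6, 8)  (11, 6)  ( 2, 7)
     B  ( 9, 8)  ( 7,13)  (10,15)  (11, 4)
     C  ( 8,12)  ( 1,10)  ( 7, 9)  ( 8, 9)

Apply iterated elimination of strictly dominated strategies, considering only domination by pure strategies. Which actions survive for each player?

Survivors P1:{A,B} P2:{Q,R}

P1 drop C (B beats it: P:9>8 Q:7>1 R:10>7 S:11>8)
P2 drop P (Q beats it: A:8>4 B:13>8)
P2 drop S (Q beats it: A:8>7 B:13>4)
P1→{A,B} P2→{Q,R}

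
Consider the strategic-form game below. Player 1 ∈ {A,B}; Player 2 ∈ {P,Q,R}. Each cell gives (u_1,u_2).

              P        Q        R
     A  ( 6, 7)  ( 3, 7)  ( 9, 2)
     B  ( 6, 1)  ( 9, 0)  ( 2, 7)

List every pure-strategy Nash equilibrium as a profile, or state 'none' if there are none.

(A,P): NE
(A,Q): not NE [P1→B gives 9>3]
(A,R): not NE [P2→Q gives 7>2]
(B,P): not NE [P2→R gives 7>1]
(B,Q): not NE [P2→R gives 7>0]
(B,R): not NE [P1→A gives 9>2]

NE set: (A,P)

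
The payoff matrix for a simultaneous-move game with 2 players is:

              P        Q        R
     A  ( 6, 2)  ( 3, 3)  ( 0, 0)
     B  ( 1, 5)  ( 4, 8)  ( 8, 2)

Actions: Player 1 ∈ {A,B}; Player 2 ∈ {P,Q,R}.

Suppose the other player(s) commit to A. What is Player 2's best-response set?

u_2(P vs A) = 2
u_2(Q vs A) = 3
u_2(R vs A) = 0
max payoff 3 at {Q}

P2 best: {Q}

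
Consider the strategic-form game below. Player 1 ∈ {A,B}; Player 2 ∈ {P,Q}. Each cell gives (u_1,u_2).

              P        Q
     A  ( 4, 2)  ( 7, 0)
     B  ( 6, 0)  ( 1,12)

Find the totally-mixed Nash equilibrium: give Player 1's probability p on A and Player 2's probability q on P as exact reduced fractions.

p=6/7, q=3/4

P1 indiff ⇒ q·4+(1-q)·7 = q·6+(1-q)·1 ⇒ q(-2) = (1-q)(-6) ⇒ q = 3/4
P2 indiff ⇒ p·2+(1-p)·0 = p·0+(1-p)·12 ⇒ p(2) = (1-p)(12) ⇒ p = 6/7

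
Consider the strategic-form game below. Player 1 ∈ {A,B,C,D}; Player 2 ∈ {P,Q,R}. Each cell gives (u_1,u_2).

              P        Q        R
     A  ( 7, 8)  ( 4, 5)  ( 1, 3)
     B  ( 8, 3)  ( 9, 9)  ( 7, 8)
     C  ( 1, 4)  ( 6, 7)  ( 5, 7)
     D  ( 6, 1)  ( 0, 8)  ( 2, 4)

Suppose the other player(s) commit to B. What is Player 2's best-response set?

P2 best: {Q}

u_2(P vs B) = 3
u_2(Q vs B) = 9
u_2(R vs B) = 8
max payoff 9 at {Q}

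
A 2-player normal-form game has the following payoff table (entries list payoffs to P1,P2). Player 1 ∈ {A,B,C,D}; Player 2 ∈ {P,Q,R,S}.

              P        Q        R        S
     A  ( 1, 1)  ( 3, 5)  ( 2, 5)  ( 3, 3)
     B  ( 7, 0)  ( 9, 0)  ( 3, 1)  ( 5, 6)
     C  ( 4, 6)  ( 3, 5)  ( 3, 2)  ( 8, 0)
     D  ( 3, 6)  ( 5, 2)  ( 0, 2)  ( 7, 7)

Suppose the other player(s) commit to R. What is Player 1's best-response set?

P1 best: {B,C}

u_1(A vs R) = 2
u_1(B vs R) = 3
u_1(C vs R) = 3
u_1(D vs R) = 0
max payoff 3 at {B,C}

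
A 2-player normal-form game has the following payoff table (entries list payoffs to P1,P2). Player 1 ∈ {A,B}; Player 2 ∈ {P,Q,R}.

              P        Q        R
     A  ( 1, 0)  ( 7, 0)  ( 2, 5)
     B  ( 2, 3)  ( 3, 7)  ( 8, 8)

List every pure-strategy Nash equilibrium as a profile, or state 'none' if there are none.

(A,P): not NE [P1→B gives 2>1; P2→R gives 5>0]
(A,Q): not NE [P2→R gives 5>0]
(A,R): not NE [P1→B gives 8>2]
(B,P): not NE [P2→R gives 8>3]
(B,Q): not NE [P1→A gives 7>3; P2→R gives 8>7]
(B,R): NE

NE set: (B,R)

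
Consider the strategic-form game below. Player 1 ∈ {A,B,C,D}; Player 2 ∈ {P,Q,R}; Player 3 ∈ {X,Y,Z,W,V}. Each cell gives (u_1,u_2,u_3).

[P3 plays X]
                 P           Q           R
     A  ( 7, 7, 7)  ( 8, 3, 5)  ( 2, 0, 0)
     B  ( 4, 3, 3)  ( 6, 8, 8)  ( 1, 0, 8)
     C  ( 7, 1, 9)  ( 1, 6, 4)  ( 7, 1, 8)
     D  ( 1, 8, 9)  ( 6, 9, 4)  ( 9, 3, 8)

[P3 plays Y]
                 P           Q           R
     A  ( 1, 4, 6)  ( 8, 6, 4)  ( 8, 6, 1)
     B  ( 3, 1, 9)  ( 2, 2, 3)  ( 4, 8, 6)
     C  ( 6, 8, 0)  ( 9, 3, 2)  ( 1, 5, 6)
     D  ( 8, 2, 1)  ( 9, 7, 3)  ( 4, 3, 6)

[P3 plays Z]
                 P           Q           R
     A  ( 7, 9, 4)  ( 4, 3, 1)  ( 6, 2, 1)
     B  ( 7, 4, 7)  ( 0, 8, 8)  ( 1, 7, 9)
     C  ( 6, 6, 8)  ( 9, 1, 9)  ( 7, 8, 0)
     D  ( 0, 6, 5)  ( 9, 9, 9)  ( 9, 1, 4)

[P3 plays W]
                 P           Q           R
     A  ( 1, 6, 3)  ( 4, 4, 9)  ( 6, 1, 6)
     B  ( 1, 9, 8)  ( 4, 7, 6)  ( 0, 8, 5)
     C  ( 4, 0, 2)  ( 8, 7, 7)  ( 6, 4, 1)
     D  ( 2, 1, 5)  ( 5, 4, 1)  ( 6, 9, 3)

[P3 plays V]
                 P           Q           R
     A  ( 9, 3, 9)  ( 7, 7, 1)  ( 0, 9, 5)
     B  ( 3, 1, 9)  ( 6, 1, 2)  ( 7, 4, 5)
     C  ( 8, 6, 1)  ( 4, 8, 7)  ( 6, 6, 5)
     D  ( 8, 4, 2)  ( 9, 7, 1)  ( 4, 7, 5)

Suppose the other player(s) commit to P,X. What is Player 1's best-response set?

argmax u_1 = {A,C}

u_1(A vs P,X) = 7
u_1(B vs P,X) = 4
u_1(C vs P,X) = 7
u_1(D vs P,X) = 1
max payoff 7 at {A,C}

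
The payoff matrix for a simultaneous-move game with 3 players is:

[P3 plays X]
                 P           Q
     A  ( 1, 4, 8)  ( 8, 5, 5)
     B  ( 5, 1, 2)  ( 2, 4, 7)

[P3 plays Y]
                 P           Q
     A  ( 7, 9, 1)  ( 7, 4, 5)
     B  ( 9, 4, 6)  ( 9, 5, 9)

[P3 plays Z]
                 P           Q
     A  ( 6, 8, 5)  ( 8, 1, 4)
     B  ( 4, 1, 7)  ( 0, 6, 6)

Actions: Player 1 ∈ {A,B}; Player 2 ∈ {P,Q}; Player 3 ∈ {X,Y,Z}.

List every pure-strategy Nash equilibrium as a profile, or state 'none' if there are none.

NE set: (A,Q,X), (B,Q,Y)

(A,P,X): not NE [P1→B gives 5>1; P2→Q gives 5>4]
(A,P,Y): not NE [P1→B gives 9>7; P3→X gives 8>1]
(A,P,Z): not NE [P3→X gives 8>5]
(A,Q,X): NE
(A,Q,Y): not NE [P1→B gives 9>7; P2→P gives 9>4]
(A,Q,Z): not NE [P2→P gives 8>1; P3→Y gives 5>4]
(B,P,X): not NE [P2→Q gives 4>1; P3→Z gives 7>2]
(B,P,Y): not NE [P2→Q gives 5>4; P3→Z gives 7>6]
(B,P,Z): not NE [P1→A gives 6>4; P2→Q gives 6>1]
(B,Q,X): not NE [P1→A gives 8>2; P3→Y gives 9>7]
(B,Q,Y): NE
(B,Q,Z): not NE [P1→A gives 8>0; P3→Y gives 9>6]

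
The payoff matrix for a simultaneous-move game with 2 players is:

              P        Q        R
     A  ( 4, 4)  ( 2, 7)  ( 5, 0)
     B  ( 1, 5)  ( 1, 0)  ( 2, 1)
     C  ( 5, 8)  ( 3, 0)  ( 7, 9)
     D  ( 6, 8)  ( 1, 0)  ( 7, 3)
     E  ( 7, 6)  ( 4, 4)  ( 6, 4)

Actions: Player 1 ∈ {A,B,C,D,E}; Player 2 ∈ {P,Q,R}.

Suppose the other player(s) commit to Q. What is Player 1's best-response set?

u_1(A vs Q) = 2
u_1(B vs Q) = 1
u_1(C vs Q) = 3
u_1(D vs Q) = 1
u_1(E vs Q) = 4
max payoff 4 at {E}

argmax u_1 = {E}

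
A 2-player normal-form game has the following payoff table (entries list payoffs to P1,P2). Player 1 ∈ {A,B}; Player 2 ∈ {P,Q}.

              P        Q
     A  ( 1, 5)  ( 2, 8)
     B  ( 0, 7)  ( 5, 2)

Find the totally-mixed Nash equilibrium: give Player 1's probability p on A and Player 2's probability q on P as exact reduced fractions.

P1 indiff ⇒ q·1+(1-q)·2 = q·0+(1-q)·5 ⇒ q(1) = (1-q)(3) ⇒ q = 3/4
P2 indiff ⇒ p·5+(1-p)·7 = p·8+(1-p)·2 ⇒ p(-3) = (1-p)(-5) ⇒ p = 5/8

p=5/8, q=3/4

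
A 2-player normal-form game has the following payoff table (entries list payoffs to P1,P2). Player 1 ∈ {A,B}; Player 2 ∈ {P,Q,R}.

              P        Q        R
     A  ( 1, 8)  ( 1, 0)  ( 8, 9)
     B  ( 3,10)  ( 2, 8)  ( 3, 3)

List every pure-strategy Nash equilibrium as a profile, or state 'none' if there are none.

(A,P): not NE [P1→B gives 3>1; P2→R gives 9>8]
(A,Q): not NE [P1→B gives 2>1; P2→R gives 9>0]
(A,R): NE
(B,P): NE
(B,Q): not NE [P2→P gives 10>8]
(B,R): not NE [P1→A gives 8>3; P2→P gives 10>3]

PSNE = {(A,R), (B,P)}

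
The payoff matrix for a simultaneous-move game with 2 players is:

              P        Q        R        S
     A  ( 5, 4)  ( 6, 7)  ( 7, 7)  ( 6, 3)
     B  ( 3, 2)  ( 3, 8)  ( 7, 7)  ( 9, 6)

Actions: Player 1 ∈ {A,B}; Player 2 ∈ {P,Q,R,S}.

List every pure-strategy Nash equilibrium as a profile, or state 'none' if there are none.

(A,P): not NE [P2→R gives 7>4]
(A,Q): NE
(A,R): NE
(A,S): not NE [P1→B gives 9>6; P2→R gives 7>3]
(B,P): not NE [P1→A gives 5>3; P2→Q gives 8>2]
(B,Q): not NE [P1→A gives 6>3]
(B,R): not NE [P2→Q gives 8>7]
(B,S): not NE [P2→Q gives 8>6]

NE set: (A,Q), (A,R)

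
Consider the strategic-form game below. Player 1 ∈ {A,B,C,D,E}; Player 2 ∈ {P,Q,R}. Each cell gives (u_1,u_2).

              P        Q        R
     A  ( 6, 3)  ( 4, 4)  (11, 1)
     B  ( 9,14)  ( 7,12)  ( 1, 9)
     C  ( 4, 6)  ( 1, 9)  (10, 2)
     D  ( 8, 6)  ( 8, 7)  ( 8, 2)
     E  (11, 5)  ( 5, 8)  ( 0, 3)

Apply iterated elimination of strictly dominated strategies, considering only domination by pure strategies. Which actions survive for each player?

P1 drop C (A beats it: P:6>4 Q:4>1 R:11>10)
P2 drop R (P beats it: A:3>1 B:14>9 D:6>2 E:5>3)
P1 drop A (B beats it: P:9>6 Q:7>4)
P1→{B,D,E} P2→{P,Q}

Survivors P1:{B,D,E} P2:{P,Q}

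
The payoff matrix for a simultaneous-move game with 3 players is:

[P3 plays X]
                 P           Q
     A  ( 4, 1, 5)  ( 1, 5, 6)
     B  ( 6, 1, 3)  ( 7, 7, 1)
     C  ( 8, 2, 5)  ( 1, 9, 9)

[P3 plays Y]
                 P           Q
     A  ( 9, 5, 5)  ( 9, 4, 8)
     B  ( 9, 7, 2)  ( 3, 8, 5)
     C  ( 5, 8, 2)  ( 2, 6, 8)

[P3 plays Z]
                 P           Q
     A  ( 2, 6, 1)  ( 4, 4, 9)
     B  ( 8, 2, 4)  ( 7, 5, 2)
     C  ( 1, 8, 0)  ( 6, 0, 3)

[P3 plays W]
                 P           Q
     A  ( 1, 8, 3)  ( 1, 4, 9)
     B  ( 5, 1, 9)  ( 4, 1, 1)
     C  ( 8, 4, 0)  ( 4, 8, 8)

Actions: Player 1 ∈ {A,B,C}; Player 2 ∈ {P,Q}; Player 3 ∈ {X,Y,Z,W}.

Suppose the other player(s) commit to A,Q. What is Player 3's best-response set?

BR_3 = {Z,W}

u_3(X vs A,Q) = 6
u_3(Y vs A,Q) = 8
u_3(Z vs A,Q) = 9
u_3(W vs A,Q) = 9
max payoff 9 at {Z,W}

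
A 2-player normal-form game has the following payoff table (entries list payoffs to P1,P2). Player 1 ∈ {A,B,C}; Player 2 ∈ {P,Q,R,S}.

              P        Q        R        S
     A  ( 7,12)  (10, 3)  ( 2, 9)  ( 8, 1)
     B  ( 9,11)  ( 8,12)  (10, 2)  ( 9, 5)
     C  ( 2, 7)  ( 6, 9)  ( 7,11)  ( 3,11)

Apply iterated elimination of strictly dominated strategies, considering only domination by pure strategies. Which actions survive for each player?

IESDS → P1:{A,B} P2:{P,Q}

P1 drop C (B beats it: P:9>2 Q:8>6 R:10>7 S:9>3)
P2 drop R (P beats it: A:12>9 B:11>2)
P2 drop S (P beats it: A:12>1 B:11>5)
P1→{A,B} P2→{P,Q}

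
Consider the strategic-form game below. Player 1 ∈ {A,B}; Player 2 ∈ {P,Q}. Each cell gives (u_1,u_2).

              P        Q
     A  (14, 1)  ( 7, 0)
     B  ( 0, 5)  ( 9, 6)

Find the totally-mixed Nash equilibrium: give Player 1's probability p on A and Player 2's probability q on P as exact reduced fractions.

P1 indiff ⇒ q·14+(1-q)·7 = q·0+(1-q)·9 ⇒ q(14) = (1-q)(2) ⇒ q = 1/8
P2 indiff ⇒ p·1+(1-p)·5 = p·0+(1-p)·6 ⇒ p(1) = (1-p)(1) ⇒ p = 1/2

p=1/2, q=1/8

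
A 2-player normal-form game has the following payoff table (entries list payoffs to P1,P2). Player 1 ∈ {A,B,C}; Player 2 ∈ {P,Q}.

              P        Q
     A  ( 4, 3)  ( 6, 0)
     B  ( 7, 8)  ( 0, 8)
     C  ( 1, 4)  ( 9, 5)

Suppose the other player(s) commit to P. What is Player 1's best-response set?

argmax u_1 = {B}

u_1(A vs P) = 4
u_1(B vs P) = 7
u_1(C vs P) = 1
max payoff 7 at {B}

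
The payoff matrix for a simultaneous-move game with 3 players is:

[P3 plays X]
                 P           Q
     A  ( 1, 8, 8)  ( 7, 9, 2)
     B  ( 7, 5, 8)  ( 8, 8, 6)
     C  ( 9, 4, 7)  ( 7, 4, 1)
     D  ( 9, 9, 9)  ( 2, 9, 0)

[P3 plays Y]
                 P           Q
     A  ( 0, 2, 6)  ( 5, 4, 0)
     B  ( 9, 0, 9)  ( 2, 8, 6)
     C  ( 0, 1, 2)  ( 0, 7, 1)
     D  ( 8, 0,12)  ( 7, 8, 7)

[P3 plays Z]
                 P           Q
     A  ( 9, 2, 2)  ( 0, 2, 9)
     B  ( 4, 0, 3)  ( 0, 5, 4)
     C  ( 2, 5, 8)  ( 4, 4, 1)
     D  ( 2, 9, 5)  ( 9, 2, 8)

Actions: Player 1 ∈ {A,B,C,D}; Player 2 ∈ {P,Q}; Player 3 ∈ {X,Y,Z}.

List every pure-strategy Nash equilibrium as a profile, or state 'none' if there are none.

Nash profiles: (B,Q,X)

(A,P,X): not NE [P1→D gives 9>1; P2→Q gives 9>8]
(A,P,Y): not NE [P1→B gives 9>0; P2→Q gives 4>2; P3→X gives 8>6]
(A,P,Z): not NE [P3→X gives 8>2]
(A,Q,X): not NE [P1→B gives 8>7; P3→Z gives 9>2]
(A,Q,Y): not NE [P1→D gives 7>5; P3→Z gives 9>0]
(A,Q,Z): not NE [P1→D gives 9>0]
(B,P,X): not NE [P1→D gives 9>7; P2→Q gives 8>5; P3→Y gives 9>8]
(B,P,Y): not NE [P2→Q gives 8>0]
(B,P,Z): not NE [P1→A gives 9>4; P2→Q gives 5>0; P3→Y gives 9>3]
(B,Q,X): NE
(B,Q,Y): not NE [P1→D gives 7>2]
(B,Q,Z): not NE [P1→D gives 9>0; P3→Y gives 6>4]
(C,P,X): not NE [P3→Z gives 8>7]
(C,P,Y): not NE [P1→B gives 9>0; P2→Q gives 7>1; P3→Z gives 8>2]
(C,P,Z): not NE [P1→A gives 9>2]
(C,Q,X): not NE [P1→B gives 8>7]
(C,Q,Y): not NE [P1→D gives 7>0]
(C,Q,Z): not NE [P1→D gives 9>4; P2→P gives 5>4]
(D,P,X): not NE [P3→Y gives 12>9]
(D,P,Y): not NE [P1→B gives 9>8; P2→Q gives 8>0]
(D,P,Z): not NE [P1→A gives 9>2; P3→Y gives 12>5]
(D,Q,X): not NE [P1→B gives 8>2; P3→Z gives 8>0]
(D,Q,Y): not NE [P3→Z gives 8>7]
(D,Q,Z): not NE [P2→P gives 9>2]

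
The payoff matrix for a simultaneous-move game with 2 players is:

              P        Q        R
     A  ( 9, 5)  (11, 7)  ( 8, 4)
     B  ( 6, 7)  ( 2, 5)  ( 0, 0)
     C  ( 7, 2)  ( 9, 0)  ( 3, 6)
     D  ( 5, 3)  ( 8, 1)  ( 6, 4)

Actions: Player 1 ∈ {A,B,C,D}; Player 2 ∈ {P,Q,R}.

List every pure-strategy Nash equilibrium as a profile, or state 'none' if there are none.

(A,P): not NE [P2→Q gives 7>5]
(A,Q): NE
(A,R): not NE [P2→Q gives 7>4]
(B,P): not NE [P1→A gives 9>6]
(B,Q): not NE [P1→A gives 11>2; P2→P gives 7>5]
(B,R): not NE [P1→A gives 8>0; P2→P gives 7>0]
(C,P): not NE [P1→A gives 9>7; P2→R gives 6>2]
(C,Q): not NE [P1→A gives 11>9; P2→R gives 6>0]
(C,R): not NE [P1→A gives 8>3]
(D,P): not NE [P1→A gives 9>5; P2→R gives 4>3]
(D,Q): not NE [P1→A gives 11>8; P2→R gives 4>1]
(D,R): not NE [P1→A gives 8>6]

PSNE = {(A,Q)}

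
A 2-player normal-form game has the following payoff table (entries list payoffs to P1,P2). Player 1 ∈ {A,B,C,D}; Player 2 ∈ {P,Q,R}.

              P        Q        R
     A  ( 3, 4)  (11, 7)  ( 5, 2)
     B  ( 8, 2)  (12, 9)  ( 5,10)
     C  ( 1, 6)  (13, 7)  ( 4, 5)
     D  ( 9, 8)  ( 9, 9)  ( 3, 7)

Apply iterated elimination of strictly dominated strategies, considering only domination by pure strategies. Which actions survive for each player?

P2 drop P (Q beats it: A:7>4 B:9>2 C:7>6 D:9>8)
P1 drop D (A beats it: Q:11>9 R:5>3)
P1→{A,B,C} P2→{Q,R}

Survivors P1:{A,B,C} P2:{Q,R}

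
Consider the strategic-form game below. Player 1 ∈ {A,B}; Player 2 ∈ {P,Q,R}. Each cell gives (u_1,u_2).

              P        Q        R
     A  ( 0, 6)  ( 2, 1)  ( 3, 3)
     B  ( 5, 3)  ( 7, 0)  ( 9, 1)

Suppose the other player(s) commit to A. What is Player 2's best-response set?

u_2(P vs A) = 6
u_2(Q vs A) = 1
u_2(R vs A) = 3
max payoff 6 at {P}

P2 best: {P}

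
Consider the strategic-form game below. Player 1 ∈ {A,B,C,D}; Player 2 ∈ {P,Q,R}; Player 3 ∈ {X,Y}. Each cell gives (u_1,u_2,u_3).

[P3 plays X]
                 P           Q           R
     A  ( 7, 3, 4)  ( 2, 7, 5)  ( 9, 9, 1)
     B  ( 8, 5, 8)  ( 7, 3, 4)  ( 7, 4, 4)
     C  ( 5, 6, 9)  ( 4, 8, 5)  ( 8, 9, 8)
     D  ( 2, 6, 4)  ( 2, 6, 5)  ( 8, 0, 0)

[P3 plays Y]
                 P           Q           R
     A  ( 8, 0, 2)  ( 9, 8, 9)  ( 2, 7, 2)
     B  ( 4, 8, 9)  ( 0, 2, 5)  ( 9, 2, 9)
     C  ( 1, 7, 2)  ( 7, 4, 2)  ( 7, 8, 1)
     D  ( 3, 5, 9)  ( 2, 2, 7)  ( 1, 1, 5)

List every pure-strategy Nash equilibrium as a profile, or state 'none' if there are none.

Nash profiles: (A,Q,Y)

(A,P,X): not NE [P1→B gives 8>7; P2→R gives 9>3]
(A,P,Y): not NE [P2→Q gives 8>0; P3→X gives 4>2]
(A,Q,X): not NE [P1→B gives 7>2; P2→R gives 9>7; P3→Y gives 9>5]
(A,Q,Y): NE
(A,R,X): not NE [P3→Y gives 2>1]
(A,R,Y): not NE [P1→B gives 9>2; P2→Q gives 8>7]
(B,P,X): not NE [P3→Y gives 9>8]
(B,P,Y): not NE [P1→A gives 8>4]
(B,Q,X): not NE [P2→P gives 5>3; P3→Y gives 5>4]
(B,Q,Y): not NE [P1→A gives 9>0; P2→P gives 8>2]
(B,R,X): not NE [P1→A gives 9>7; P2→P gives 5>4; P3→Y gives 9>4]
(B,R,Y): not NE [P2→P gives 8>2]
(C,P,X): not NE [P1→B gives 8>5; P2→R gives 9>6]
(C,P,Y): not NE [P1→A gives 8>1; P2→R gives 8>7; P3→X gives 9>2]
(C,Q,X): not NE [P1→B gives 7>4; P2→R gives 9>8]
(C,Q,Y): not NE [P1→A gives 9>7; P2→R gives 8>4; P3→X gives 5>2]
(C,R,X): not NE [P1→A gives 9>8]
(C,R,Y): not NE [P1→B gives 9>7; P3→X gives 8>1]
(D,P,X): not NE [P1→B gives 8>2; P3→Y gives 9>4]
(D,P,Y): not NE [P1→A gives 8>3]
(D,Q,X): not NE [P1→B gives 7>2; P3→Y gives 7>5]
(D,Q,Y): not NE [P1→A gives 9>2; P2→P gives 5>2]
(D,R,X): not NE [P1→A gives 9>8; P2→Q gives 6>0; P3→Y gives 5>0]
(D,R,Y): not NE [P1→B gives 9>1; P2→P gives 5>1]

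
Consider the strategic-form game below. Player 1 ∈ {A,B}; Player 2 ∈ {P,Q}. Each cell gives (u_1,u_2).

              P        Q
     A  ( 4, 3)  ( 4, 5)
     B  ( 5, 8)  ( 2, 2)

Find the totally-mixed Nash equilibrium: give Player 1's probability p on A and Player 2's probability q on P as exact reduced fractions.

P1 mixes 3/4 on A; P2 mixes 2/3 on P

P1 indiff ⇒ q·4+(1-q)·4 = q·5+(1-q)·2 ⇒ q(-1) = (1-q)(-2) ⇒ q = 2/3
P2 indiff ⇒ p·3+(1-p)·8 = p·5+(1-p)·2 ⇒ p(-2) = (1-p)(-6) ⇒ p = 3/4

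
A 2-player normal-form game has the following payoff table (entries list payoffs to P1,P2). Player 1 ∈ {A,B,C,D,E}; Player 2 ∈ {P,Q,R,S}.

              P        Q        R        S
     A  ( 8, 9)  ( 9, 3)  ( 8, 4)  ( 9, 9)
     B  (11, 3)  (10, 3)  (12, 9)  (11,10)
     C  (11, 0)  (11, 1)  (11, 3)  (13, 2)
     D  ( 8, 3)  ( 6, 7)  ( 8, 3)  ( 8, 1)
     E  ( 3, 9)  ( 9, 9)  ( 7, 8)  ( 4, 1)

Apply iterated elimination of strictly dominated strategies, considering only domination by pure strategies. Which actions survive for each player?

IESDS → P1:{B,C} P2:{R,S}

P1 drop A (B beats it: P:11>8 Q:10>9 R:12>8 S:11>9)
P1 drop D (B beats it: P:11>8 Q:10>6 R:12>8 S:11>8)
P1 drop E (B beats it: P:11>3 Q:10>9 R:12>7 S:11>4)
P2 drop P (R beats it: B:9>3 C:3>0)
P2 drop Q (R beats it: B:9>3 C:3>1)
P1→{B,C} P2→{R,S}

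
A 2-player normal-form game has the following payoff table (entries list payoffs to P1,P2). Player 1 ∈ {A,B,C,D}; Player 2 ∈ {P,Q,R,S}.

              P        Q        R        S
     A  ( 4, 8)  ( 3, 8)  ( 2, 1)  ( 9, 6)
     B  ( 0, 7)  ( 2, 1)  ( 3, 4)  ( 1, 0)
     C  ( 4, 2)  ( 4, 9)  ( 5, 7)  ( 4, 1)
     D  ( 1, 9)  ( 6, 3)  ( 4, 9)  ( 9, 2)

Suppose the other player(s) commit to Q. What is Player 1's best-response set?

u_1(A vs Q) = 3
u_1(B vs Q) = 2
u_1(C vs Q) = 4
u_1(D vs Q) = 6
max payoff 6 at {D}

P1 best: {D}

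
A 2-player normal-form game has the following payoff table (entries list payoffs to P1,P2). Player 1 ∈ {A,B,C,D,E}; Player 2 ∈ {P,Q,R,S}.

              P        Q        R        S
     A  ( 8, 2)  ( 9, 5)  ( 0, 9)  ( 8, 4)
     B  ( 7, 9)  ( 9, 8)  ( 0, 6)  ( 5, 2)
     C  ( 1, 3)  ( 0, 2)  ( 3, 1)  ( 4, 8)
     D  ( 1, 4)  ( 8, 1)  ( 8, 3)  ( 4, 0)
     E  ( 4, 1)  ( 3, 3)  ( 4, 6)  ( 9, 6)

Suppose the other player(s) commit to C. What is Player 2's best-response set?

P2 best: {S}

u_2(P vs C) = 3
u_2(Q vs C) = 2
u_2(R vs C) = 1
u_2(S vs C) = 8
max payoff 8 at {S}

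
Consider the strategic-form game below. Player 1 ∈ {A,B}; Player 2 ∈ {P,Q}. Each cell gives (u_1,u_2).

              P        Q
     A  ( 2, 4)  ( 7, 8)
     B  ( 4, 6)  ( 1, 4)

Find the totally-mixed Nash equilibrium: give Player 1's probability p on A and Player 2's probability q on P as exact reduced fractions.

P1 indiff ⇒ q·2+(1-q)·7 = q·4+(1-q)·1 ⇒ q(-2) = (1-q)(-6) ⇒ q = 3/4
P2 indiff ⇒ p·4+(1-p)·6 = p·8+(1-p)·4 ⇒ p(-4) = (1-p)(-2) ⇒ p = 1/3

p=1/3, q=3/4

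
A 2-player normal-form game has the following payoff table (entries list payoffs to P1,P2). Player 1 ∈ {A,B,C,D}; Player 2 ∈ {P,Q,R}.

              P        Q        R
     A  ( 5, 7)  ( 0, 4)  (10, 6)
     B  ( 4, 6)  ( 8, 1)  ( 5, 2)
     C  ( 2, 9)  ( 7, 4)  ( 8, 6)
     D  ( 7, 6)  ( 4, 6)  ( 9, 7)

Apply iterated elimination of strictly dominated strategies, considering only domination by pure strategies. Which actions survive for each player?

Survivors P1:{A,D} P2:{P,R}

P2 drop Q (R beats it: A:6>4 B:2>1 C:6>4 D:7>6)
P1 drop B (A beats it: P:5>4 R:10>5)
P1 drop C (A beats it: P:5>2 R:10>8)
P1→{A,D} P2→{P,R}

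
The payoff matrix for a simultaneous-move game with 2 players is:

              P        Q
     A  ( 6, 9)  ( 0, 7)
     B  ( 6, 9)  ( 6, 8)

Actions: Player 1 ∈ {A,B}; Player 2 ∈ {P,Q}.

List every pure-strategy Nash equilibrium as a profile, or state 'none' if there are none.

Nash profiles: (A,P), (B,P)

(A,P): NE
(A,Q): not NE [P1→B gives 6>0; P2→P gives 9>7]
(B,P): NE
(B,Q): not NE [P2→P gives 9>8]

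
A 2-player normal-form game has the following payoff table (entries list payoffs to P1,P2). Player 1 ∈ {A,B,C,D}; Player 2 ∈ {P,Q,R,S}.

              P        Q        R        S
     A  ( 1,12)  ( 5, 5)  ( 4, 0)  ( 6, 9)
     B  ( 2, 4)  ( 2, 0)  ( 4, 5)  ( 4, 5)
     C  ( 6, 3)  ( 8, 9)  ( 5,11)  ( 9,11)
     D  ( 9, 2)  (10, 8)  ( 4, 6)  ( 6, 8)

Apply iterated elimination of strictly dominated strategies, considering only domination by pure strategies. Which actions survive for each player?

P1 drop A (C beats it: P:6>1 Q:8>5 R:5>4 S:9>6)
P1 drop B (C beats it: P:6>2 Q:8>2 R:5>4 S:9>4)
P2 drop P (Q beats it: C:9>3 D:8>2)
P1→{C,D} P2→{Q,R,S}

Remaining: P1:{C,D} P2:{Q,R,S}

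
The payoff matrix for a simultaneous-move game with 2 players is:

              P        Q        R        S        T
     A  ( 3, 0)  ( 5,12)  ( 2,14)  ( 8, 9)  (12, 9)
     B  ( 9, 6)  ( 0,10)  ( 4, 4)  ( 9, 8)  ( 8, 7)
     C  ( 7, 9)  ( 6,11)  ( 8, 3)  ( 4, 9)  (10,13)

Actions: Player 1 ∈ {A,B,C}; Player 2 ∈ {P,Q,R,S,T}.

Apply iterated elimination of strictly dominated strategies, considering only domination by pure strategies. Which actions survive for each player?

P2 drop P (Q beats it: A:12>0 B:10>6 C:11>9)
P2 drop S (Q beats it: A:12>9 B:10>8 C:11>9)
P1 drop B (C beats it: Q:6>0 R:8>4 T:10>8)
P1→{A,C} P2→{Q,R,T}

IESDS → P1:{A,C} P2:{Q,R,T}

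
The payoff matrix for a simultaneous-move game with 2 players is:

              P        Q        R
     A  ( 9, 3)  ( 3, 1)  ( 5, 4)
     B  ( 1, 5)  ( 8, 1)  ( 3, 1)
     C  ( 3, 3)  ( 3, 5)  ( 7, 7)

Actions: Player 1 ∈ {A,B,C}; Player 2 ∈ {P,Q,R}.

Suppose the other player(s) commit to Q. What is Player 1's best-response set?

BR_1 = {B}

u_1(A vs Q) = 3
u_1(B vs Q) = 8
u_1(C vs Q) = 3
max payoff 8 at {B}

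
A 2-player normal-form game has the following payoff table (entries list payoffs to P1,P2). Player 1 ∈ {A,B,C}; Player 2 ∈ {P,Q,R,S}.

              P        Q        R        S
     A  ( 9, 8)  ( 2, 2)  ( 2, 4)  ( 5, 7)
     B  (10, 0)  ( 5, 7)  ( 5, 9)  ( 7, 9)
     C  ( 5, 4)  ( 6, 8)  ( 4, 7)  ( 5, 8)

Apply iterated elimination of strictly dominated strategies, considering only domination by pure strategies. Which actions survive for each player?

P1 drop A (B beats it: P:10>9 Q:5>2 R:5>2 S:7>5)
P2 drop P (Q beats it: B:7>0 C:8>4)
P1→{B,C} P2→{Q,R,S}

Remaining: P1:{B,C} P2:{Q,R,S}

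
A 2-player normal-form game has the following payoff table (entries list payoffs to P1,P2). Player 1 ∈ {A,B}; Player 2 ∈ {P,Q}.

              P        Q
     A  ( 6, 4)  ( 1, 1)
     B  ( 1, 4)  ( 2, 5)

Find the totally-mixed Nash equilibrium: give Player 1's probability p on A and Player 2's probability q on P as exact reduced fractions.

p=1/4, q=1/6

P1 indiff ⇒ q·6+(1-q)·1 = q·1+(1-q)·2 ⇒ q(5) = (1-q)(1) ⇒ q = 1/6
P2 indiff ⇒ p·4+(1-p)·4 = p·1+(1-p)·5 ⇒ p(3) = (1-p)(1) ⇒ p = 1/4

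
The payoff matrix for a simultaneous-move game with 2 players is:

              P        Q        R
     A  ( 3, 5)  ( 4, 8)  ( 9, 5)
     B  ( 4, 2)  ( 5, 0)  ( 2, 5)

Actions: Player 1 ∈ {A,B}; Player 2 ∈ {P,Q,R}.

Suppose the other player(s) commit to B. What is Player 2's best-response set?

u_2(P vs B) = 2
u_2(Q vs B) = 0
u_2(R vs B) = 5
max payoff 5 at {R}

P2 best: {R}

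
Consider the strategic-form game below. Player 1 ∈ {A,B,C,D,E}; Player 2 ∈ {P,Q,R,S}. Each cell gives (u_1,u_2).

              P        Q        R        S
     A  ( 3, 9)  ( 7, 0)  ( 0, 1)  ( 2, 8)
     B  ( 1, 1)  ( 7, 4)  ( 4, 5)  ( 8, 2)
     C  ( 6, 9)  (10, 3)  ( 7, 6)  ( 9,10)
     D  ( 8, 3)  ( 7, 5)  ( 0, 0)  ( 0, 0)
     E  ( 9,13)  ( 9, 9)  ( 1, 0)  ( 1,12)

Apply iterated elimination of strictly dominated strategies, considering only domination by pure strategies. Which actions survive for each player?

P1 drop A (C beats it: P:6>3 Q:10>7 R:7>0 S:9>2)
P1 drop B (C beats it: P:6>1 Q:10>7 R:7>4 S:9>8)
P1 drop D (E beats it: P:9>8 Q:9>7 R:1>0 S:1>0)
P2 drop Q (P beats it: C:9>3 E:13>9)
P2 drop R (P beats it: C:9>6 E:13>0)
P1→{C,E} P2→{P,S}

Remaining: P1:{C,E} P2:{P,S}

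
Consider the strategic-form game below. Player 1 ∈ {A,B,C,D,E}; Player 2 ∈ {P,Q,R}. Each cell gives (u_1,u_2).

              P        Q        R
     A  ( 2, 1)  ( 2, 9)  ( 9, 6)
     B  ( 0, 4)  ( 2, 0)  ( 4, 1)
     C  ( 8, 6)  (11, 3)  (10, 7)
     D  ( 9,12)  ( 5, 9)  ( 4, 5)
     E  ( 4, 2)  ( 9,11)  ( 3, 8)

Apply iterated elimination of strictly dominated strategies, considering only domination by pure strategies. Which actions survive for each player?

IESDS → P1:{C,D} P2:{P,R}

P1 drop A (C beats it: P:8>2 Q:11>2 R:10>9)
P1 drop B (C beats it: P:8>0 Q:11>2 R:10>4)
P1 drop E (C beats it: P:8>4 Q:11>9 R:10>3)
P2 drop Q (P beats it: C:6>3 D:12>9)
P1→{C,D} P2→{P,R}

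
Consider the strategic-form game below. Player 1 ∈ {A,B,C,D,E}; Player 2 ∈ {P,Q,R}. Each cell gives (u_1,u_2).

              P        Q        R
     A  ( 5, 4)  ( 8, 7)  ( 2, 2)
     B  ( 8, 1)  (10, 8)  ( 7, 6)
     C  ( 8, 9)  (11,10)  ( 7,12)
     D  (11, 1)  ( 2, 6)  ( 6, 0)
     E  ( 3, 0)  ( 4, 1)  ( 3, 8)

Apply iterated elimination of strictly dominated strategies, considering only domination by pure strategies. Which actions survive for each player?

Remaining: P1:{B,C} P2:{Q,R}

P1 drop A (B beats it: P:8>5 Q:10>8 R:7>2)
P1 drop E (B beats it: P:8>3 Q:10>4 R:7>3)
P2 drop P (Q beats it: B:8>1 C:10>9 D:6>1)
P1 drop D (B beats it: Q:10>2 R:7>6)
P1→{B,C} P2→{Q,R}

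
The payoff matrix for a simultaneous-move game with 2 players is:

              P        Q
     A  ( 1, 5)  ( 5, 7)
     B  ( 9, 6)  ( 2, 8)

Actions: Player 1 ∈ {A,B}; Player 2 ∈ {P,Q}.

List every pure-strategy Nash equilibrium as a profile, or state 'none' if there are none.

(A,P): not NE [P1→B gives 9>1; P2→Q gives 7>5]
(A,Q): NE
(B,P): not NE [P2→Q gives 8>6]
(B,Q): not NE [P1→A gives 5>2]

PSNE = {(A,Q)}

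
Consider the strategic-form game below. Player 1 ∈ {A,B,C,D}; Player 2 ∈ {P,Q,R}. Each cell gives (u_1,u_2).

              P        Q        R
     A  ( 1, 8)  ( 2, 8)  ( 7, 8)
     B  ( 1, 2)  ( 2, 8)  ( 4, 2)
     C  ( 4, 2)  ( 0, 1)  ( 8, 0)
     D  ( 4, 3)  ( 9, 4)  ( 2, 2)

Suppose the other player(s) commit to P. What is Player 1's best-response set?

u_1(A vs P) = 1
u_1(B vs P) = 1
u_1(C vs P) = 4
u_1(D vs P) = 4
max payoff 4 at {C,D}

argmax u_1 = {C,D}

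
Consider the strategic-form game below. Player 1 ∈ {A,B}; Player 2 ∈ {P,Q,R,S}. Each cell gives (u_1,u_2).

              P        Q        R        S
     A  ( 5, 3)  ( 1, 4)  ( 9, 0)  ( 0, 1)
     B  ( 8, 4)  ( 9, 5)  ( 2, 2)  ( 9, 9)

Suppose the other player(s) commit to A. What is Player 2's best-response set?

u_2(P vs A) = 3
u_2(Q vs A) = 4
u_2(R vs A) = 0
u_2(S vs A) = 1
max payoff 4 at {Q}

BR_2 = {Q}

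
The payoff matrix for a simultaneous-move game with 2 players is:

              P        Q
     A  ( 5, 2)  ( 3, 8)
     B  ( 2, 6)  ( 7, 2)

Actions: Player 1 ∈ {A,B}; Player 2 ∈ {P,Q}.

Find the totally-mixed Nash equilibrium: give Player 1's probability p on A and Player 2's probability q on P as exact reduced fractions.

(p,q) = (2/5, 4/7)

P1 indiff ⇒ q·5+(1-q)·3 = q·2+(1-q)·7 ⇒ q(3) = (1-q)(4) ⇒ q = 4/7
P2 indiff ⇒ p·2+(1-p)·6 = p·8+(1-p)·2 ⇒ p(-6) = (1-p)(-4) ⇒ p = 2/5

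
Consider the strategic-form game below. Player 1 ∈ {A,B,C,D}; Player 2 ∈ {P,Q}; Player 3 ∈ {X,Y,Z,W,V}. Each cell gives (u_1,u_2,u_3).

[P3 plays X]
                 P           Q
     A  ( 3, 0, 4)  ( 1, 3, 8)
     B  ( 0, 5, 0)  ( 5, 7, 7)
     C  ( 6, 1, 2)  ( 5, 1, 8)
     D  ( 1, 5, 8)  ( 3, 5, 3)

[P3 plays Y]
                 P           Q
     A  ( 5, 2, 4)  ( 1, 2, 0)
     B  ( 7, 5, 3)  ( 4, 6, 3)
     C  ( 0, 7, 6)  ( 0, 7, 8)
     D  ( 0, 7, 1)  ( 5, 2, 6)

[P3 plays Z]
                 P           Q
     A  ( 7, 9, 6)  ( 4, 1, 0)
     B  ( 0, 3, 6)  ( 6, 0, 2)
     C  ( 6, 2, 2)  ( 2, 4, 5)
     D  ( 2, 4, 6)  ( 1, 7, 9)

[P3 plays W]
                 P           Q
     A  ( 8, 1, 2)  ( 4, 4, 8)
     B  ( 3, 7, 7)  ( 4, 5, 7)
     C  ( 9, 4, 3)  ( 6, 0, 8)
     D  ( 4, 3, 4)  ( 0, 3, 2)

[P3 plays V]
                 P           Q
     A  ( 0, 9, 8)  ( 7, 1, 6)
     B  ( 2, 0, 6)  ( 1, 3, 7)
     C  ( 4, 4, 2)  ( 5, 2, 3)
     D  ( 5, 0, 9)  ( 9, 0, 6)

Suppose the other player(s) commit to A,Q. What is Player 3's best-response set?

u_3(X vs A,Q) = 8
u_3(Y vs A,Q) = 0
u_3(Z vs A,Q) = 0
u_3(W vs A,Q) = 8
u_3(V vs A,Q) = 6
max payoff 8 at {X,W}

P3 best: {X,W}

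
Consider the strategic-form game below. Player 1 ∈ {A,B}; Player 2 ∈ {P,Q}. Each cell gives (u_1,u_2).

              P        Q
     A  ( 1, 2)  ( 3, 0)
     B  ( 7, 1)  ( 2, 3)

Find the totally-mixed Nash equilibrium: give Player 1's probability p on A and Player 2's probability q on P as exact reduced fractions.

P1 indiff ⇒ q·1+(1-q)·3 = q·7+(1-q)·2 ⇒ q(-6) = (1-q)(-1) ⇒ q = 1/7
P2 indiff ⇒ p·2+(1-p)·1 = p·0+(1-p)·3 ⇒ p(2) = (1-p)(2) ⇒ p = 1/2

(p,q) = (1/2, 1/7)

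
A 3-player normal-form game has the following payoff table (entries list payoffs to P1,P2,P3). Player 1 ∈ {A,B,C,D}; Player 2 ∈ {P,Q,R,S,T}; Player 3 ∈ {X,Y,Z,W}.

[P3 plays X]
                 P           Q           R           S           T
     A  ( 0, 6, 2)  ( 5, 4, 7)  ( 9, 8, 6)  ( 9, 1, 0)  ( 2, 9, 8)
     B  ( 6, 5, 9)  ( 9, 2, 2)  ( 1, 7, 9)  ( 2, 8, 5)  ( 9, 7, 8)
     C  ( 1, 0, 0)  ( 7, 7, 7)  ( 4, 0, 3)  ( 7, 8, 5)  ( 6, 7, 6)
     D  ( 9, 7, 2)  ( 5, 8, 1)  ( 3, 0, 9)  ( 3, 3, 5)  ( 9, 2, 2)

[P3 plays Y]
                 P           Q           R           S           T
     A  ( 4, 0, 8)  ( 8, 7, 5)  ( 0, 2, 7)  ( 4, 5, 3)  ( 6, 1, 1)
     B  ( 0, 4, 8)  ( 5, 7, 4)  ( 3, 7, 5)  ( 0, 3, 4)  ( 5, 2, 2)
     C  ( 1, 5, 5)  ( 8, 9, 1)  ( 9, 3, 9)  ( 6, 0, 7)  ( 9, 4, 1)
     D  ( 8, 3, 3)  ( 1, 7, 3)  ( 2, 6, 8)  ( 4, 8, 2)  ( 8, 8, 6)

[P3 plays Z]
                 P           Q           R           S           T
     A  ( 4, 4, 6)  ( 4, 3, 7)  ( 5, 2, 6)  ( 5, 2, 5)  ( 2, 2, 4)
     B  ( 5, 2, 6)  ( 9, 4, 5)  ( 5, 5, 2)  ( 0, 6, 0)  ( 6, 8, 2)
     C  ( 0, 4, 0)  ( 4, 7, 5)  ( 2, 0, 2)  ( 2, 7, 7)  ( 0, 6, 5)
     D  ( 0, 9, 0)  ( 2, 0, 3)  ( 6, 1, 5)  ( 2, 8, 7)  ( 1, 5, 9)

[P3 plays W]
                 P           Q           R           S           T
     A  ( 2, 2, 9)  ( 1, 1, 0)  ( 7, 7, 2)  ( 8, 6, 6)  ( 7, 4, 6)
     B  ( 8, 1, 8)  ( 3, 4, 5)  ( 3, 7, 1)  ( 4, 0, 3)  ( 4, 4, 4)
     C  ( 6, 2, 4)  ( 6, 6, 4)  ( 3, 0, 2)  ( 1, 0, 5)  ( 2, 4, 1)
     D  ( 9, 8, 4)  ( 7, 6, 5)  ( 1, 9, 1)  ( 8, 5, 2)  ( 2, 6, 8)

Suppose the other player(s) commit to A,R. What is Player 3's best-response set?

BR_3 = {Y}

u_3(X vs A,R) = 6
u_3(Y vs A,R) = 7
u_3(Z vs A,R) = 6
u_3(W vs A,R) = 2
max payoff 7 at {Y}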